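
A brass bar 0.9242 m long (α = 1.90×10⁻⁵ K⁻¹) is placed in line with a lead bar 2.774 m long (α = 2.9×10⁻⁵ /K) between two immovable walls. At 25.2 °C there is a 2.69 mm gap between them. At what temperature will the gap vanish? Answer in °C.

T = 52.6 °C

α₁L₁ = 1.75598×10⁻⁵ m/K, α₂L₂ = 8.0446×10⁻⁵ m/K → total 9.80058×10⁻⁵ m/K
ΔT = g/(α₁L₁+α₂L₂) = 2.69×10⁻³ / 9.80058×10⁻⁵ = 27.447 K
T = 25.2 + 27.447 = 52.647 °C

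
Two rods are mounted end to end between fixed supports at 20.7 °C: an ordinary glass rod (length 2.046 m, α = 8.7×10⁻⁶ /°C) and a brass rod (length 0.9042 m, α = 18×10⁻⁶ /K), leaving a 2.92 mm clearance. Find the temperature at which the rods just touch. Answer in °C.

Gap closes when ΔL₁ + ΔL₂ = 2.92 mm = 2.92×10⁻³ m
(α₁L₁ + α₂L₂)ΔT = g
α₁L₁ + α₂L₂ = 8.7×10⁻⁶×2.046 + 18×10⁻⁶×0.9042 = 3.40758×10⁻⁵ m/K
ΔT = 2.92×10⁻³ / 3.40758×10⁻⁵ = 85.69 K
T = 20.7 + 85.69 = 106.39 °C

T = 106 °C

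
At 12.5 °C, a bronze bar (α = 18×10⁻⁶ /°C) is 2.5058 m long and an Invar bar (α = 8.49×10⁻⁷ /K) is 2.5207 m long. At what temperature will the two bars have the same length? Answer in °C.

Equal length when α₁L₁ΔT − α₂L₂ΔT = L₂ − L₁ = 1.49×10⁻² m
α₁L₁ = 4.51044×10⁻⁵, α₂L₂ = 2.1400743×10⁻⁶ → Δ(αL) = 4.29643257×10⁻⁵ m/K
ΔT = 1.49×10⁻² / 4.29643257×10⁻⁵ = 346.799 K, so T = 12.5 + 346.799 = 359.299 °C

T = 359.3 °C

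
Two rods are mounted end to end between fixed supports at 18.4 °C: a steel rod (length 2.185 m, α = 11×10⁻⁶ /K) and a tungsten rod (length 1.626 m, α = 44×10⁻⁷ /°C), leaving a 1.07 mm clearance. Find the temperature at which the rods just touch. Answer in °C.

α₁L₁ = 2.4035×10⁻⁵ m/K, α₂L₂ = 7.1544×10⁻⁶ m/K → total 3.11894×10⁻⁵ m/K
ΔT = g/(α₁L₁+α₂L₂) = 1.07×10⁻³ / 3.11894×10⁻⁵ = 34.307 K
T = 18.4 + 34.307 = 52.707 °C

T = 52.7 °C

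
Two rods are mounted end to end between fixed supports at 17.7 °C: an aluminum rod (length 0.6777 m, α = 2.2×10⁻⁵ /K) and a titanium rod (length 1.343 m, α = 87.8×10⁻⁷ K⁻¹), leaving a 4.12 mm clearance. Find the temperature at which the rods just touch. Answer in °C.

α₁L₁ = 1.49094×10⁻⁵ m/K, α₂L₂ = 1.179154×10⁻⁵ m/K → total 2.670094×10⁻⁵ m/K
ΔT = g/(α₁L₁+α₂L₂) = 4.12×10⁻³ / 2.670094×10⁻⁵ = 154.30 K
T = 17.7 + 154.30 = 172.00 °C

T = 172 °C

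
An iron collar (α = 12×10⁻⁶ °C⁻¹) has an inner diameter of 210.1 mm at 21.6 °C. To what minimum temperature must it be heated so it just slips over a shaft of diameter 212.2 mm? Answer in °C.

Required Δd = 212.2 − 210.1 = 2.1 mm
Δd = αd₀ΔT ⇒ ΔT = Δd/(αd₀) = 2.1 / (12×10⁻⁶ × 210.1) = 832.94 K
T_min = 21.6 + 832.94 = 854.54 °C

T = 855 °C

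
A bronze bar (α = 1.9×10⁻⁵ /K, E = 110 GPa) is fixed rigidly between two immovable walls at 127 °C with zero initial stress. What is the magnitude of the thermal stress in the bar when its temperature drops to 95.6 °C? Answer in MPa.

σ = 65.6 MPa

Fully constrained: the free strain ε = αΔT is blocked, so σ = Eε = EαΔT.
|ΔT| = 31.4 K
σ = 110×10⁹ × 1.9×10⁻⁵ × 31.4 = 6.56×10⁷ Pa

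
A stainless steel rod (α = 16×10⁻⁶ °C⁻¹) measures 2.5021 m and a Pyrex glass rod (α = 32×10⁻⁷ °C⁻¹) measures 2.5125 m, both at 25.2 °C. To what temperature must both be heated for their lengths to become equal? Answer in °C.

T = 350.3 °C

Equal length when α₁L₁ΔT − α₂L₂ΔT = L₂ − L₁ = 1.04×10⁻² m
α₁L₁ = 4.00336×10⁻⁵, α₂L₂ = 8.040×10⁻⁶ → Δ(αL) = 3.19936×10⁻⁵ m/K
ΔT = 1.04×10⁻² / 3.19936×10⁻⁵ = 325.065 K, so T = 25.2 + 325.065 = 350.265 °C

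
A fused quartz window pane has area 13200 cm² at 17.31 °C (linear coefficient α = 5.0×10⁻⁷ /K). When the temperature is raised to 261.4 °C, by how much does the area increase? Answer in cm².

Area coefficient ≈ 2α; |ΔT| = 244.09 K
ΔA = 2αA₀ΔT = 2(5.0×10⁻⁷)(13200)(244.09) = 3.22 cm²

ΔA = 3.22 cm²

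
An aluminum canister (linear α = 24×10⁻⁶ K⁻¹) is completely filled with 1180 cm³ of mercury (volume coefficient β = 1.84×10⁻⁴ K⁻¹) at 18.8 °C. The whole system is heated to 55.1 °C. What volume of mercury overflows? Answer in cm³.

4.80 cm³

The canister also expands: β_container ≈ 3α = 7.2×10⁻⁵ /K
Net overflow = V₀(β_liq − 3α_cont)ΔT
β − 3α = 1.84×10⁻⁴ − 7.2×10⁻⁵ = 1.12×10⁻⁴ /K; ΔT = 36.3 K
ΔV = 1180 × 1.12×10⁻⁴ × 36.3 = 4.80 cm³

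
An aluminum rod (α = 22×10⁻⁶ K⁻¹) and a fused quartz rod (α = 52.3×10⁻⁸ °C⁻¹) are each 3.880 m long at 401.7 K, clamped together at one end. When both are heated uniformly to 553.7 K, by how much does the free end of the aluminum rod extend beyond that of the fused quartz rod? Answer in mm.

ΔT = 152.0 K
aluminum: ΔL = 22×10⁻⁶ × 3.880 m × 152.0 = 1.2975×10⁻² m = 12.975 mm
fused quartz: ΔL = 52.3×10⁻⁸ × 3.880 m × 152.0 = 3.0844×10⁻⁴ m = 0.30844 mm
difference = 12.975 − 0.30844 = 12.66656 mm

12.7 mm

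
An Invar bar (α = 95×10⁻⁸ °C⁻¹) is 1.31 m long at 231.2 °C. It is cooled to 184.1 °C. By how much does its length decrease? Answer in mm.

|ΔT| = |184.1 − 231.2| = 47.1 K
ΔL = αL₀ΔT = (95×10⁻⁸)(1.31)(47.1) = 5.86×10⁻⁵ m

ΔL = 0.0586 mm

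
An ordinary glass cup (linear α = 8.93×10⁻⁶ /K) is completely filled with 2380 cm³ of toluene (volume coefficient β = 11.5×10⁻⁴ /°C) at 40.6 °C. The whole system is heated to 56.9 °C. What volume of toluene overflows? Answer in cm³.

43.6 cm³

The cup also expands: β_container ≈ 3α = 2.679×10⁻⁵ /K
Net overflow = V₀(β_liq − 3α_cont)ΔT
β − 3α = 1.15×10⁻³ − 2.679×10⁻⁵ = 1.12321×10⁻³ /K; ΔT = 16.3 K
ΔV = 2380 × 1.12321×10⁻³ × 16.3 = 43.6 cm³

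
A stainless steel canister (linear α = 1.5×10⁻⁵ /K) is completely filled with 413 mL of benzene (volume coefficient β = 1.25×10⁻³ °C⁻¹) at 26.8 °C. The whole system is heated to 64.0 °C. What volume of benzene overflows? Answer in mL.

18.5 mL

The canister also expands: β_container ≈ 3α = 4.5×10⁻⁵ /K
Net overflow = V₀(β_liq − 3α_cont)ΔT
β − 3α = 1.25×10⁻³ − 4.5×10⁻⁵ = 1.205×10⁻³ /K; ΔT = 37.2 K
ΔV = 413 × 1.205×10⁻³ × 37.2 = 18.5 mL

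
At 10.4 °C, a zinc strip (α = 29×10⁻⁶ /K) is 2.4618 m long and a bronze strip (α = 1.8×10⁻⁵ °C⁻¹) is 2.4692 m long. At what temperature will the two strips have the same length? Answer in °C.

Equal length when α₁L₁ΔT − α₂L₂ΔT = L₂ − L₁ = 7.40×10⁻³ m
α₁L₁ = 7.13922×10⁻⁵, α₂L₂ = 4.44456×10⁻⁵ → Δ(αL) = 2.69466×10⁻⁵ m/K
ΔT = 7.40×10⁻³ / 2.69466×10⁻⁵ = 274.617 K, so T = 10.4 + 274.617 = 285.017 °C

T = 285.0 °C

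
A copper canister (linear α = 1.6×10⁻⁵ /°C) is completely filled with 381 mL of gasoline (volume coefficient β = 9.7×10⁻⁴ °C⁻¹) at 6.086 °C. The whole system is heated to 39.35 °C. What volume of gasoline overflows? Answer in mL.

The canister also expands: β_container ≈ 3α = 4.8×10⁻⁵ /K
Net overflow = V₀(β_liq − 3α_cont)ΔT
β − 3α = 9.70×10⁻⁴ − 4.8×10⁻⁵ = 9.22×10⁻⁴ /K; ΔT = 33.264 K
ΔV = 381 × 9.22×10⁻⁴ × 33.264 = 11.7 mL

11.7 mL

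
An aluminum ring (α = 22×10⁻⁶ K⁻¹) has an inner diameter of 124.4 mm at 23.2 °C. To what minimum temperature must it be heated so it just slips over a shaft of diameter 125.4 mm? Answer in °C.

T = 389 °C

Required Δd = 125.4 − 124.4 = 1.0 mm
Δd = αd₀ΔT ⇒ ΔT = Δd/(αd₀) = 1.0 / (22×10⁻⁶ × 124.4) = 365.39 K
T_min = 23.2 + 365.39 = 388.59 °C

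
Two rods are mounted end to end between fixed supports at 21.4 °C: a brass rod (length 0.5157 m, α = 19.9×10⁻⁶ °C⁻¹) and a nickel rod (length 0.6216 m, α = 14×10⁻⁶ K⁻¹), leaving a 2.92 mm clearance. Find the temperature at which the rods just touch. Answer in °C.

Gap closes when ΔL₁ + ΔL₂ = 2.92 mm = 2.92×10⁻³ m
(α₁L₁ + α₂L₂)ΔT = g
α₁L₁ + α₂L₂ = 19.9×10⁻⁶×0.5157 + 14×10⁻⁶×0.6216 = 1.896483×10⁻⁵ m/K
ΔT = 2.92×10⁻³ / 1.896483×10⁻⁵ = 153.97 K
T = 21.4 + 153.97 = 175.37 °C

T = 175 °C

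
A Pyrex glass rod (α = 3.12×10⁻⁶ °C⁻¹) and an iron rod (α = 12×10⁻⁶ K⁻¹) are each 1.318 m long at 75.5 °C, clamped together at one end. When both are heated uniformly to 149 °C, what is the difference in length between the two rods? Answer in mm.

ΔT = 73.5 K
Pyrex glass: ΔL = 3.12×10⁻⁶ × 1.318 m × 73.5 = 3.0224×10⁻⁴ m = 0.30224 mm
iron: ΔL = 12×10⁻⁶ × 1.318 m × 73.5 = 1.1625×10⁻³ m = 1.1625 mm
difference = 1.1625 − 0.30224 = 0.86026 mm

0.860 mm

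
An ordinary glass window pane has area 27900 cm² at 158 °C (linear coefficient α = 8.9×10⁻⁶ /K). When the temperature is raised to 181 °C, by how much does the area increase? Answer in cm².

ΔA = 11.4 cm²

Area coefficient ≈ 2α; |ΔT| = 23 K
ΔA = 2αA₀ΔT = 2(8.9×10⁻⁶)(27900)(23) = 11.4 cm²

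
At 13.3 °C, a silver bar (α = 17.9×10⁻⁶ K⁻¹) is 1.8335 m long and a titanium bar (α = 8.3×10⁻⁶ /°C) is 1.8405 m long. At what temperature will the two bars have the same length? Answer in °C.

T = 412.3 °C

Equal length when α₁L₁ΔT − α₂L₂ΔT = L₂ − L₁ = 7.00×10⁻³ m
α₁L₁ = 3.281965×10⁻⁵, α₂L₂ = 1.527615×10⁻⁵ → Δ(αL) = 1.75435×10⁻⁵ m/K
ΔT = 7.00×10⁻³ / 1.75435×10⁻⁵ = 399.008 K, so T = 13.3 + 399.008 = 412.308 °C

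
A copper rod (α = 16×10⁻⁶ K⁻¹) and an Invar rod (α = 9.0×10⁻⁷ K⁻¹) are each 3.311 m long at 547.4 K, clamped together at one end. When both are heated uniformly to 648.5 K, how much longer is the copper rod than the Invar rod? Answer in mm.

5.05 mm

ΔT = 101.1 K
copper: ΔL = 16×10⁻⁶ × 3.311 m × 101.1 = 5.3559×10⁻³ m = 5.3559 mm
Invar: ΔL = 9.0×10⁻⁷ × 3.311 m × 101.1 = 3.0127×10⁻⁴ m = 0.30127 mm
difference = 5.3559 − 0.30127 = 5.05463 mm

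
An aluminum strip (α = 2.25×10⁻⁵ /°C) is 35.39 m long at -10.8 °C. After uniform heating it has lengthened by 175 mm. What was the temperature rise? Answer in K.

ΔT = 220 K

ΔL = αL₀ΔT ⇒ ΔT = ΔL / (αL₀)
ΔT = 175×10⁻³ m / (2.25×10⁻⁵ × 35.39 m) = 219.77 K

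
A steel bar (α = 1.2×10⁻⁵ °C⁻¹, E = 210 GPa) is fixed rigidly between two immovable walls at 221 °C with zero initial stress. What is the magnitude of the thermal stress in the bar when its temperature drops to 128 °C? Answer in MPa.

σ = 234 MPa

Fully constrained: the free strain ε = αΔT is blocked, so σ = Eε = EαΔT.
|ΔT| = 93 K
σ = 210×10⁹ × 1.2×10⁻⁵ × 93 = 2.34×10⁸ Pa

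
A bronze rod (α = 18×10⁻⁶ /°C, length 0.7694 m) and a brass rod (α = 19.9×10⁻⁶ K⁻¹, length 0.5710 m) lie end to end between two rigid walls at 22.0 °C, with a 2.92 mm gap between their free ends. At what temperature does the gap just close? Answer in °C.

Gap closes when ΔL₁ + ΔL₂ = 2.92 mm = 2.92×10⁻³ m
(α₁L₁ + α₂L₂)ΔT = g
α₁L₁ + α₂L₂ = 18×10⁻⁶×0.7694 + 19.9×10⁻⁶×0.5710 = 2.52121×10⁻⁵ m/K
ΔT = 2.92×10⁻³ / 2.52121×10⁻⁵ = 115.82 K
T = 22.0 + 115.82 = 137.82 °C

T = 138 °C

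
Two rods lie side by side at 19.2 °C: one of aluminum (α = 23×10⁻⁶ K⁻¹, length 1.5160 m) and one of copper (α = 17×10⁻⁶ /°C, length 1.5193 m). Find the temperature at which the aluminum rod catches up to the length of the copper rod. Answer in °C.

L₁(1 + α₁ΔT) = L₂(1 + α₂ΔT) ⇒ ΔT = (L₂ − L₁)/(α₁L₁ − α₂L₂)
L₂ − L₁ = 1.5193 − 1.5160 = 3.30×10⁻³ m
α₁L₁ − α₂L₂ = 23×10⁻⁶×1.5160 − 17×10⁻⁶×1.5193 = 9.0399×10⁻⁶ m/K
ΔT = 3.30×10⁻³ / 9.0399×10⁻⁶ = 365.048 K
T = 19.2 + 365.048 = 384.248 °C

T = 384.2 °C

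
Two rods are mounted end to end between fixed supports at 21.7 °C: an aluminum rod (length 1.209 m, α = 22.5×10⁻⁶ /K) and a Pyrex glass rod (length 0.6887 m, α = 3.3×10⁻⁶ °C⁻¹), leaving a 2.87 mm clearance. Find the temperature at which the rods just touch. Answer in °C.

α₁L₁ = 2.72025×10⁻⁵ m/K, α₂L₂ = 2.27271×10⁻⁶ m/K → total 2.947521×10⁻⁵ m/K
ΔT = g/(α₁L₁+α₂L₂) = 2.87×10⁻³ / 2.947521×10⁻⁵ = 97.37 K
T = 21.7 + 97.37 = 119.07 °C

T = 119 °C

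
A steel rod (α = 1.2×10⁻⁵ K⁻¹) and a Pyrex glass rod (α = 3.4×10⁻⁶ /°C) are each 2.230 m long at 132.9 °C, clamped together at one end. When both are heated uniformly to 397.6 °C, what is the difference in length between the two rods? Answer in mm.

ΔT = 264.7 K
steel: ΔL = 1.2×10⁻⁵ × 2.230 m × 264.7 = 7.0834×10⁻³ m = 7.0834 mm
Pyrex glass: ΔL = 3.4×10⁻⁶ × 2.230 m × 264.7 = 2.0070×10⁻³ m = 2.0070 mm
difference = 7.0834 − 2.0070 = 5.0764 mm

5.08 mm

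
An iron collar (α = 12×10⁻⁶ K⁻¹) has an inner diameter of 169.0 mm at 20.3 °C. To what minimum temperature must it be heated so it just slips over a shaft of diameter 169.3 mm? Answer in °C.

Required Δd = 169.3 − 169.0 = 0.3 mm
Δd = αd₀ΔT ⇒ ΔT = Δd/(αd₀) = 0.3 / (12×10⁻⁶ × 169.0) = 147.93 K
T_min = 20.3 + 147.93 = 168.23 °C

T = 168 °C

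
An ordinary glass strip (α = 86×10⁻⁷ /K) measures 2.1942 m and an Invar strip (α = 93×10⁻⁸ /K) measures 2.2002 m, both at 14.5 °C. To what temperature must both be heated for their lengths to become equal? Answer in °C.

T = 371.1 °C

L₁(1 + α₁ΔT) = L₂(1 + α₂ΔT) ⇒ ΔT = (L₂ − L₁)/(α₁L₁ − α₂L₂)
L₂ − L₁ = 2.2002 − 2.1942 = 6.00×10⁻³ m
α₁L₁ − α₂L₂ = 86×10⁻⁷×2.1942 − 93×10⁻⁸×2.2002 = 1.6823934×10⁻⁵ m/K
ΔT = 6.00×10⁻³ / 1.6823934×10⁻⁵ = 356.635 K
T = 14.5 + 356.635 = 371.135 °C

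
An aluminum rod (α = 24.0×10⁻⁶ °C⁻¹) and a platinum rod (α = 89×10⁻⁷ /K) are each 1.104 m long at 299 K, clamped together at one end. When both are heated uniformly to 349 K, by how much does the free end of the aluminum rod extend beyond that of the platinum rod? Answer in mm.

0.834 mm

ΔT = 50 K
aluminum: ΔL = 24.0×10⁻⁶ × 1.104 m × 50 = 1.3248×10⁻³ m = 1.3248 mm
platinum: ΔL = 89×10⁻⁷ × 1.104 m × 50 = 4.9128×10⁻⁴ m = 0.49128 mm
difference = 1.3248 − 0.49128 = 0.83352 mm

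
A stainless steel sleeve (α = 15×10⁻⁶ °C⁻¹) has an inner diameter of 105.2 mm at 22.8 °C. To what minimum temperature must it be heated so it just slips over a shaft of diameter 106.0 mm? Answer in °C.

T = 530 °C

Required Δd = 106.0 − 105.2 = 0.8 mm
Δd = αd₀ΔT ⇒ ΔT = Δd/(αd₀) = 0.8 / (15×10⁻⁶ × 105.2) = 506.97 K
T_min = 22.8 + 506.97 = 529.77 °C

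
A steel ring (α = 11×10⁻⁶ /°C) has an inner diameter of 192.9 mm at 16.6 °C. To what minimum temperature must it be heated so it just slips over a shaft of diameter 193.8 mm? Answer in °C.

T = 441 °C

Required Δd = 193.8 − 192.9 = 0.9 mm
Δd = αd₀ΔT ⇒ ΔT = Δd/(αd₀) = 0.9 / (11×10⁻⁶ × 192.9) = 424.15 K
T_min = 16.6 + 424.15 = 440.75 °C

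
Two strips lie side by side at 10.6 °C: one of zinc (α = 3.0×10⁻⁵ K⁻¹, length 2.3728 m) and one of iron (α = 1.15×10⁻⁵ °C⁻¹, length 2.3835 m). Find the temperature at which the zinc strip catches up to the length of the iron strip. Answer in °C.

Equal length when α₁L₁ΔT − α₂L₂ΔT = L₂ − L₁ = 1.07×10⁻² m
α₁L₁ = 7.1184×10⁻⁵, α₂L₂ = 2.741025×10⁻⁵ → Δ(αL) = 4.377375×10⁻⁵ m/K
ΔT = 1.07×10⁻² / 4.377375×10⁻⁵ = 244.439 K, so T = 10.6 + 244.439 = 255.039 °C

T = 255.0 °C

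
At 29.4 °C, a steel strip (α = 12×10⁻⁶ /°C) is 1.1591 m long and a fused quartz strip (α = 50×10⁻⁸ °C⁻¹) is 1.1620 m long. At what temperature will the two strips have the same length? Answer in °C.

T = 247.0 °C

L₁(1 + α₁ΔT) = L₂(1 + α₂ΔT) ⇒ ΔT = (L₂ − L₁)/(α₁L₁ − α₂L₂)
L₂ − L₁ = 1.1620 − 1.1591 = 2.90×10⁻³ m
α₁L₁ − α₂L₂ = 12×10⁻⁶×1.1591 − 50×10⁻⁸×1.1620 = 1.33282×10⁻⁵ m/K
ΔT = 2.90×10⁻³ / 1.33282×10⁻⁵ = 217.584 K
T = 29.4 + 217.584 = 246.984 °C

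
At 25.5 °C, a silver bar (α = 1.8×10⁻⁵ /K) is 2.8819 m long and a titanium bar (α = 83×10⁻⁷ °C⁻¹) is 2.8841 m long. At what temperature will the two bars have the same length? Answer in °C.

T = 104.3 °C

L₁(1 + α₁ΔT) = L₂(1 + α₂ΔT) ⇒ ΔT = (L₂ − L₁)/(α₁L₁ − α₂L₂)
L₂ − L₁ = 2.8841 − 2.8819 = 2.20×10⁻³ m
α₁L₁ − α₂L₂ = 1.8×10⁻⁵×2.8819 − 83×10⁻⁷×2.8841 = 2.793617×10⁻⁵ m/K
ΔT = 2.20×10⁻³ / 2.793617×10⁻⁵ = 78.751 K
T = 25.5 + 78.751 = 104.251 °C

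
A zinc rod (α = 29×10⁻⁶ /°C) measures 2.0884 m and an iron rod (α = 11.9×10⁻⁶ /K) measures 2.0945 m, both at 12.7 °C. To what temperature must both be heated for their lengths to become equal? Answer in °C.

T = 183.9 °C

Equal length when α₁L₁ΔT − α₂L₂ΔT = L₂ − L₁ = 6.10×10⁻³ m
α₁L₁ = 6.05636×10⁻⁵, α₂L₂ = 2.492455×10⁻⁵ → Δ(αL) = 3.563905×10⁻⁵ m/K
ΔT = 6.10×10⁻³ / 3.563905×10⁻⁵ = 171.161 K, so T = 12.7 + 171.161 = 183.861 °C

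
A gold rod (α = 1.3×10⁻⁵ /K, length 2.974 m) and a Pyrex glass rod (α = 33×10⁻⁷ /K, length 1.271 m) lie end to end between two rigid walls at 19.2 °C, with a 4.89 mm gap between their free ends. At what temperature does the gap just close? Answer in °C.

α₁L₁ = 3.8662×10⁻⁵ m/K, α₂L₂ = 4.1943×10⁻⁶ m/K → total 4.28563×10⁻⁵ m/K
ΔT = g/(α₁L₁+α₂L₂) = 4.89×10⁻³ / 4.28563×10⁻⁵ = 114.10 K
T = 19.2 + 114.10 = 133.30 °C

T = 133 °C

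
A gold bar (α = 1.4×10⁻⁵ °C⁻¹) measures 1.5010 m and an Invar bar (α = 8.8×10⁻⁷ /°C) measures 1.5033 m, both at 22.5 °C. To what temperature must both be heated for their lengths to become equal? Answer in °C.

Equal length when α₁L₁ΔT − α₂L₂ΔT = L₂ − L₁ = 2.30×10⁻³ m
α₁L₁ = 2.1014×10⁻⁵, α₂L₂ = 1.322904×10⁻⁶ → Δ(αL) = 1.9691096×10⁻⁵ m/K
ΔT = 2.30×10⁻³ / 1.9691096×10⁻⁵ = 116.804 K, so T = 22.5 + 116.804 = 139.304 °C

T = 139.3 °C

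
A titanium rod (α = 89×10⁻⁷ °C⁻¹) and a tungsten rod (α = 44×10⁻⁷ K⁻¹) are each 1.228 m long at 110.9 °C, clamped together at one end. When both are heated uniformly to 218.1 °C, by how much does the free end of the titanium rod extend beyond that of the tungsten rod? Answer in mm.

ΔT = 107.2 K
titanium: ΔL = 89×10⁻⁷ × 1.228 m × 107.2 = 1.1716×10⁻³ m = 1.1716 mm
tungsten: ΔL = 44×10⁻⁷ × 1.228 m × 107.2 = 5.7922×10⁻⁴ m = 0.57922 mm
difference = 1.1716 − 0.57922 = 0.59238 mm

0.592 mm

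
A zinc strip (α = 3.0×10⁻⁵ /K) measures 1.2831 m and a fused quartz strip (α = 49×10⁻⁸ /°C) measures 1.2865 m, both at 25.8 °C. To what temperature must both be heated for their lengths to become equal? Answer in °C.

T = 115.6 °C

L₁(1 + α₁ΔT) = L₂(1 + α₂ΔT) ⇒ ΔT = (L₂ − L₁)/(α₁L₁ − α₂L₂)
L₂ − L₁ = 1.2865 − 1.2831 = 3.40×10⁻³ m
α₁L₁ − α₂L₂ = 3.0×10⁻⁵×1.2831 − 49×10⁻⁸×1.2865 = 3.7862615×10⁻⁵ m/K
ΔT = 3.40×10⁻³ / 3.7862615×10⁻⁵ = 89.798 K
T = 25.8 + 89.798 = 115.598 °C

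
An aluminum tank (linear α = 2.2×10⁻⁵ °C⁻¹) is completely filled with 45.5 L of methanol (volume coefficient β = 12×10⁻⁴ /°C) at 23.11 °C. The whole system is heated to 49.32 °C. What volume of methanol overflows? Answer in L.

The tank also expands: β_container ≈ 3α = 6.6×10⁻⁵ /K
Net overflow = V₀(β_liq − 3α_cont)ΔT
β − 3α = 1.20×10⁻³ − 6.6×10⁻⁵ = 1.134×10⁻³ /K; ΔT = 26.21 K
ΔV = 45.5 × 1.134×10⁻³ × 26.21 = 1.35 L

1.35 L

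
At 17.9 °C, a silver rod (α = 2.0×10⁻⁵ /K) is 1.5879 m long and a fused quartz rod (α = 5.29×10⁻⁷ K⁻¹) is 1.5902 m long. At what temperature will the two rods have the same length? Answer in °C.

T = 92.29 °C

Equal length when α₁L₁ΔT − α₂L₂ΔT = L₂ − L₁ = 2.30×10⁻³ m
α₁L₁ = 3.1758×10⁻⁵, α₂L₂ = 8.412158×10⁻⁷ → Δ(αL) = 3.09167842×10⁻⁵ m/K
ΔT = 2.30×10⁻³ / 3.09167842×10⁻⁵ = 74.3932 K, so T = 17.9 + 74.3932 = 92.2932 °C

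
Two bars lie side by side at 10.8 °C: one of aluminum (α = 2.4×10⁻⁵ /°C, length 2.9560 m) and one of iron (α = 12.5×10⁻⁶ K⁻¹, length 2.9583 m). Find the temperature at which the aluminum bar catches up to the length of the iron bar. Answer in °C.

T = 78.52 °C

Equal length when α₁L₁ΔT − α₂L₂ΔT = L₂ − L₁ = 2.30×10⁻³ m
α₁L₁ = 7.0944×10⁻⁵, α₂L₂ = 3.697875×10⁻⁵ → Δ(αL) = 3.396525×10⁻⁵ m/K
ΔT = 2.30×10⁻³ / 3.396525×10⁻⁵ = 67.7163 K, so T = 10.8 + 67.7163 = 78.5163 °C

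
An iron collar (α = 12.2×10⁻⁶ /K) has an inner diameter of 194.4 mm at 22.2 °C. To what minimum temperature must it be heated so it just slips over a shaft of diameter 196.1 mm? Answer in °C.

T = 739 °C

Required Δd = 196.1 − 194.4 = 1.7 mm
Δd = αd₀ΔT ⇒ ΔT = Δd/(αd₀) = 1.7 / (12.2×10⁻⁶ × 194.4) = 716.79 K
T_min = 22.2 + 716.79 = 738.99 °C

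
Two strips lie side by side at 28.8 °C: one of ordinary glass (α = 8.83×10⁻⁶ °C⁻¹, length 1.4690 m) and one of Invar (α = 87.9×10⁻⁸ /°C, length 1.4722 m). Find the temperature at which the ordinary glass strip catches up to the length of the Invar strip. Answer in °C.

L₁(1 + α₁ΔT) = L₂(1 + α₂ΔT) ⇒ ΔT = (L₂ − L₁)/(α₁L₁ − α₂L₂)
L₂ − L₁ = 1.4722 − 1.4690 = 3.20×10⁻³ m
α₁L₁ − α₂L₂ = 8.83×10⁻⁶×1.4690 − 87.9×10⁻⁸×1.4722 = 1.16772062×10⁻⁵ m/K
ΔT = 3.20×10⁻³ / 1.16772062×10⁻⁵ = 274.038 K
T = 28.8 + 274.038 = 302.838 °C

T = 302.8 °C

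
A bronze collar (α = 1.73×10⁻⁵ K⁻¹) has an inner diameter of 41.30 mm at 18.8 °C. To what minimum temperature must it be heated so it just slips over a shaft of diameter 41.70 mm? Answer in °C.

Required Δd = 41.70 − 41.30 = 0.40 mm
Δd = αd₀ΔT ⇒ ΔT = Δd/(αd₀) = 0.40 / (1.73×10⁻⁵ × 41.30) = 559.84 K
T_min = 18.8 + 559.84 = 578.64 °C

T = 579 °C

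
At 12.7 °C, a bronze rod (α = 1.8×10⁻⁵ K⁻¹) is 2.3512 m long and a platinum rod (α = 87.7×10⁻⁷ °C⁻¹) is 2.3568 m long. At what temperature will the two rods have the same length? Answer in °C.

L₁(1 + α₁ΔT) = L₂(1 + α₂ΔT) ⇒ ΔT = (L₂ − L₁)/(α₁L₁ − α₂L₂)
L₂ − L₁ = 2.3568 − 2.3512 = 5.60×10⁻³ m
α₁L₁ − α₂L₂ = 1.8×10⁻⁵×2.3512 − 87.7×10⁻⁷×2.3568 = 2.1652464×10⁻⁵ m/K
ΔT = 5.60×10⁻³ / 2.1652464×10⁻⁵ = 258.631 K
T = 12.7 + 258.631 = 271.331 °C

T = 271.3 °C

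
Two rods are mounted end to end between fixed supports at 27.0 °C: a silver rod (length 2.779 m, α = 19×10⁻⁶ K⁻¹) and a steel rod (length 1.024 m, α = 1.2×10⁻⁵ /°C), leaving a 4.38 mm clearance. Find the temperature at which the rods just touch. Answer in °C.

T = 94.3 °C

Gap closes when ΔL₁ + ΔL₂ = 4.38 mm = 4.38×10⁻³ m
(α₁L₁ + α₂L₂)ΔT = g
α₁L₁ + α₂L₂ = 19×10⁻⁶×2.779 + 1.2×10⁻⁵×1.024 = 6.5089×10⁻⁵ m/K
ΔT = 4.38×10⁻³ / 6.5089×10⁻⁵ = 67.292 K
T = 27.0 + 67.292 = 94.292 °C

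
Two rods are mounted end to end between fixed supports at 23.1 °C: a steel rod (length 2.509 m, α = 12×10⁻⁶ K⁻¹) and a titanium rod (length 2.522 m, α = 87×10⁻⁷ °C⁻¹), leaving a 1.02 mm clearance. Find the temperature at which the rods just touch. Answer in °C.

α₁L₁ = 3.0108×10⁻⁵ m/K, α₂L₂ = 2.19414×10⁻⁵ m/K → total 5.20494×10⁻⁵ m/K
ΔT = g/(α₁L₁+α₂L₂) = 1.02×10⁻³ / 5.20494×10⁻⁵ = 19.597 K
T = 23.1 + 19.597 = 42.697 °C

T = 42.7 °C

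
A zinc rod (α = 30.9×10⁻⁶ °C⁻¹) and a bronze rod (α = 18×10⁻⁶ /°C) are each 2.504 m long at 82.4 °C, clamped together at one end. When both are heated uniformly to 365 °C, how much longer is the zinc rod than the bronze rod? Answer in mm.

9.13 mm

ΔT = 282.6 K
zinc: ΔL = 30.9×10⁻⁶ × 2.504 m × 282.6 = 2.1866×10⁻² m = 21.866 mm
bronze: ΔL = 18×10⁻⁶ × 2.504 m × 282.6 = 1.2737×10⁻² m = 12.737 mm
difference = 21.866 − 12.737 = 9.129 mm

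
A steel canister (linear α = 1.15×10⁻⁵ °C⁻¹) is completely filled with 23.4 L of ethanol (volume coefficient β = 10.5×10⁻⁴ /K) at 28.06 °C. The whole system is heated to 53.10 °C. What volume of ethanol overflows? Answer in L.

The canister also expands: β_container ≈ 3α = 3.45×10⁻⁵ /K
Net overflow = V₀(β_liq − 3α_cont)ΔT
β − 3α = 1.05×10⁻³ − 3.45×10⁻⁵ = 1.0155×10⁻³ /K; ΔT = 25.04 K
ΔV = 23.4 × 1.0155×10⁻³ × 25.04 = 0.595 L

0.595 L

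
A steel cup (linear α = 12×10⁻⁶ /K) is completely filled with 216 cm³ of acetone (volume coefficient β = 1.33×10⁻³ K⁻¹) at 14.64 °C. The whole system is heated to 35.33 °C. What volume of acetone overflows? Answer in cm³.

5.78 cm³

The cup also expands: β_container ≈ 3α = 3.6×10⁻⁵ /K
Net overflow = V₀(β_liq − 3α_cont)ΔT
β − 3α = 1.33×10⁻³ − 3.6×10⁻⁵ = 1.294×10⁻³ /K; ΔT = 20.69 K
ΔV = 216 × 1.294×10⁻³ × 20.69 = 5.78 cm³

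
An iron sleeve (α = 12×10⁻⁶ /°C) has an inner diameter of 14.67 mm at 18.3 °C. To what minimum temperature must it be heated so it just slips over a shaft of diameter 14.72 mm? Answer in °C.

T = 302 °C

Required Δd = 14.72 − 14.67 = 0.05 mm
Δd = αd₀ΔT ⇒ ΔT = Δd/(αd₀) = 0.05 / (12×10⁻⁶ × 14.67) = 284.03 K
T_min = 18.3 + 284.03 = 302.33 °C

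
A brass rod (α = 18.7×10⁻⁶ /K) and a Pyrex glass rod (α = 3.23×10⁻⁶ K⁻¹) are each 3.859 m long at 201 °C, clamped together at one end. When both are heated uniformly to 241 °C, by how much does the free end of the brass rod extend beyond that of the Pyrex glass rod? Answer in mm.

2.39 mm

ΔT = 40 K
brass: ΔL = 18.7×10⁻⁶ × 3.859 m × 40 = 2.8865×10⁻³ m = 2.8865 mm
Pyrex glass: ΔL = 3.23×10⁻⁶ × 3.859 m × 40 = 4.9858×10⁻⁴ m = 0.49858 mm
difference = 2.8865 − 0.49858 = 2.38792 mm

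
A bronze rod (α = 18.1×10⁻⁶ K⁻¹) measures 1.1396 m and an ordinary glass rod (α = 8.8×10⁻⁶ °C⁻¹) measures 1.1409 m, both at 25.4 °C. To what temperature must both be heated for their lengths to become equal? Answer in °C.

T = 148.2 °C

L₁(1 + α₁ΔT) = L₂(1 + α₂ΔT) ⇒ ΔT = (L₂ − L₁)/(α₁L₁ − α₂L₂)
L₂ − L₁ = 1.1409 − 1.1396 = 1.30×10⁻³ m
α₁L₁ − α₂L₂ = 18.1×10⁻⁶×1.1396 − 8.8×10⁻⁶×1.1409 = 1.058684×10⁻⁵ m/K
ΔT = 1.30×10⁻³ / 1.058684×10⁻⁵ = 122.794 K
T = 25.4 + 122.794 = 148.194 °C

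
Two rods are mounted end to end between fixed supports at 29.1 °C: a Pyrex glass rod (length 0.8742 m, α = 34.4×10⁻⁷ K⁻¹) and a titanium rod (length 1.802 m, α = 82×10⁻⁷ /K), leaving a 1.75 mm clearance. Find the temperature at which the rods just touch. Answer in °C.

T = 128 °C

Gap closes when ΔL₁ + ΔL₂ = 1.75 mm = 1.75×10⁻³ m
(α₁L₁ + α₂L₂)ΔT = g
α₁L₁ + α₂L₂ = 34.4×10⁻⁷×0.8742 + 82×10⁻⁷×1.802 = 1.7783648×10⁻⁵ m/K
ΔT = 1.75×10⁻³ / 1.7783648×10⁻⁵ = 98.41 K
T = 29.1 + 98.41 = 127.51 °C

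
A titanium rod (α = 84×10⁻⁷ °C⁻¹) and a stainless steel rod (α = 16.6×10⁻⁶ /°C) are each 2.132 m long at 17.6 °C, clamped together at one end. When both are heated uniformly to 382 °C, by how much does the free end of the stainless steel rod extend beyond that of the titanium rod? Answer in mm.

ΔT = 364.4 K
titanium: ΔL = 84×10⁻⁷ × 2.132 m × 364.4 = 6.5260×10⁻³ m = 6.5260 mm
stainless steel: ΔL = 16.6×10⁻⁶ × 2.132 m × 364.4 = 1.2897×10⁻² m = 12.897 mm
difference = 12.897 − 6.5260 = 6.371 mm

6.37 mm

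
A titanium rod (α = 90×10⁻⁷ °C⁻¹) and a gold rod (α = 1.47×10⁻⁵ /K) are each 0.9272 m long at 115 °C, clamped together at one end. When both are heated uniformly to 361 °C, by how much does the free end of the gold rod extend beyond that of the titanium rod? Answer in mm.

1.30 mm

ΔT = 246 K
titanium: ΔL = 90×10⁻⁷ × 0.9272 m × 246 = 2.0528×10⁻³ m = 2.0528 mm
gold: ΔL = 1.47×10⁻⁵ × 0.9272 m × 246 = 3.3529×10⁻³ m = 3.3529 mm
difference = 3.3529 − 2.0528 = 1.3001 mm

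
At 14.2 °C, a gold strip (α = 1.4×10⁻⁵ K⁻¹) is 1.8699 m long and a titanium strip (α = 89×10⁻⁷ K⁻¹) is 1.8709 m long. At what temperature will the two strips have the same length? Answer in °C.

L₁(1 + α₁ΔT) = L₂(1 + α₂ΔT) ⇒ ΔT = (L₂ − L₁)/(α₁L₁ − α₂L₂)
L₂ − L₁ = 1.8709 − 1.8699 = 1.00×10⁻³ m
α₁L₁ − α₂L₂ = 1.4×10⁻⁵×1.8699 − 89×10⁻⁷×1.8709 = 9.52759×10⁻⁶ m/K
ΔT = 1.00×10⁻³ / 9.52759×10⁻⁶ = 104.958 K
T = 14.2 + 104.958 = 119.158 °C

T = 119.2 °C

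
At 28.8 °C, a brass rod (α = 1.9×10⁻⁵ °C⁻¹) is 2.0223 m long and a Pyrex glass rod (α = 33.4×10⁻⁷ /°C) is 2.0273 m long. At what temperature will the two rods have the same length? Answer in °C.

T = 186.8 °C

Equal length when α₁L₁ΔT − α₂L₂ΔT = L₂ − L₁ = 5.00×10⁻³ m
α₁L₁ = 3.84237×10⁻⁵, α₂L₂ = 6.771182×10⁻⁶ → Δ(αL) = 3.1652518×10⁻⁵ m/K
ΔT = 5.00×10⁻³ / 3.1652518×10⁻⁵ = 157.965 K, so T = 28.8 + 157.965 = 186.765 °C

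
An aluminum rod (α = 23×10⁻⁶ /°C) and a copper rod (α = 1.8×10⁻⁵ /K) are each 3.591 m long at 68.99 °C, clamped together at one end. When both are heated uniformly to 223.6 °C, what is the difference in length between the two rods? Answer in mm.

ΔT = 154.61 K
aluminum: ΔL = 23×10⁻⁶ × 3.591 m × 154.61 = 1.2770×10⁻² m = 12.770 mm
copper: ΔL = 1.8×10⁻⁵ × 3.591 m × 154.61 = 9.9937×10⁻³ m = 9.9937 mm
difference = 12.770 − 9.9937 = 2.7763 mm

2.78 mm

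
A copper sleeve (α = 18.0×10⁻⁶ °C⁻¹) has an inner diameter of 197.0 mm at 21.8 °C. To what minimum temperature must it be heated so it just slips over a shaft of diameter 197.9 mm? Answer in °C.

T = 276 °C

Required Δd = 197.9 − 197.0 = 0.9 mm
Δd = αd₀ΔT ⇒ ΔT = Δd/(αd₀) = 0.9 / (18.0×10⁻⁶ × 197.0) = 253.81 K
T_min = 21.8 + 253.81 = 275.61 °C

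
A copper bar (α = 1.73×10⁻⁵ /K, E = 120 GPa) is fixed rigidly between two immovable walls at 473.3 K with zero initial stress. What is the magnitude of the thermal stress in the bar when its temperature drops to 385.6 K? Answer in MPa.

Fully constrained: the free strain ε = αΔT is blocked, so σ = Eε = EαΔT.
|ΔT| = 87.7 K
σ = 120×10⁹ × 1.73×10⁻⁵ × 87.7 = 1.82×10⁸ Pa

σ = 182 MPa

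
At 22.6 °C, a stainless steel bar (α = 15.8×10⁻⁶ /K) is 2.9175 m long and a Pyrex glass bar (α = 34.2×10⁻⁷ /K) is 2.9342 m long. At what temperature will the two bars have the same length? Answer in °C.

Equal length when α₁L₁ΔT − α₂L₂ΔT = L₂ − L₁ = 1.67×10⁻² m
α₁L₁ = 4.60965×10⁻⁵, α₂L₂ = 1.0034964×10⁻⁵ → Δ(αL) = 3.6061536×10⁻⁵ m/K
ΔT = 1.67×10⁻² / 3.6061536×10⁻⁵ = 463.097 K, so T = 22.6 + 463.097 = 485.697 °C

T = 485.7 °C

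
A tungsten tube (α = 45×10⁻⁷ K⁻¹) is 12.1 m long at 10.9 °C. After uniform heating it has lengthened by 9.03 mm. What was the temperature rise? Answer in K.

ΔT = 166 K

ΔL = αL₀ΔT ⇒ ΔT = ΔL / (αL₀)
ΔT = 9.03×10⁻³ m / (45×10⁻⁷ × 12.1 m) = 165.84 K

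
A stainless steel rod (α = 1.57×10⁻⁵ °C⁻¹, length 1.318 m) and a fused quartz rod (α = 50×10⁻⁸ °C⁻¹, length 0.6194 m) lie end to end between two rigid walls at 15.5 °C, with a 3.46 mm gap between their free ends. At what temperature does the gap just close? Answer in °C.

Gap closes when ΔL₁ + ΔL₂ = 3.46 mm = 3.46×10⁻³ m
(α₁L₁ + α₂L₂)ΔT = g
α₁L₁ + α₂L₂ = 1.57×10⁻⁵×1.318 + 50×10⁻⁸×0.6194 = 2.10023×10⁻⁵ m/K
ΔT = 3.46×10⁻³ / 2.10023×10⁻⁵ = 164.74 K
T = 15.5 + 164.74 = 180.24 °C

T = 180 °C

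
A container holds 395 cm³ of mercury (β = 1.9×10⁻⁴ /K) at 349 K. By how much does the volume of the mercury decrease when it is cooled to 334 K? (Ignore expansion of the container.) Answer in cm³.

|ΔT| = |334 − 349| = 15 K
ΔV = βV₀ΔT = (1.9×10⁻⁴)(395)(15) = 1.13 cm³

ΔV = 1.13 cm³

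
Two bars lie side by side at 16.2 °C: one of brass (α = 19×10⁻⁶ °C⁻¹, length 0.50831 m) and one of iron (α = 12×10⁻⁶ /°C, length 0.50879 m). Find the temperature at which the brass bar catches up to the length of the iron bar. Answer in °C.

T = 151.3 °C

L₁(1 + α₁ΔT) = L₂(1 + α₂ΔT) ⇒ ΔT = (L₂ − L₁)/(α₁L₁ − α₂L₂)
L₂ − L₁ = 0.50879 − 0.50831 = 4.80×10⁻⁴ m
α₁L₁ − α₂L₂ = 19×10⁻⁶×0.50831 − 12×10⁻⁶×0.50879 = 3.55241×10⁻⁶ m/K
ΔT = 4.80×10⁻⁴ / 3.55241×10⁻⁶ = 135.120 K
T = 16.2 + 135.120 = 151.320 °C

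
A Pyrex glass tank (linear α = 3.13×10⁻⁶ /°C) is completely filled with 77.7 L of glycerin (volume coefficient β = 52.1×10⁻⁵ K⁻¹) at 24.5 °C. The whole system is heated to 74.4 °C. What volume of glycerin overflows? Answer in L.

The tank also expands: β_container ≈ 3α = 9.39×10⁻⁶ /K
Net overflow = V₀(β_liq − 3α_cont)ΔT
β − 3α = 5.21×10⁻⁴ − 9.39×10⁻⁶ = 5.1161×10⁻⁴ /K; ΔT = 49.9 K
ΔV = 77.7 × 5.1161×10⁻⁴ × 49.9 = 1.98 L

1.98 L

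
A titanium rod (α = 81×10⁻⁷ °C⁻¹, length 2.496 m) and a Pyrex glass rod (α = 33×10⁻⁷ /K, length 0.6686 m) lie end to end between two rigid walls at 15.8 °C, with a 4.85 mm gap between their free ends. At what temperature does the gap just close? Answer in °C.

T = 232 °C

α₁L₁ = 2.02176×10⁻⁵ m/K, α₂L₂ = 2.20638×10⁻⁶ m/K → total 2.242398×10⁻⁵ m/K
ΔT = g/(α₁L₁+α₂L₂) = 4.85×10⁻³ / 2.242398×10⁻⁵ = 216.29 K
T = 15.8 + 216.29 = 232.09 °C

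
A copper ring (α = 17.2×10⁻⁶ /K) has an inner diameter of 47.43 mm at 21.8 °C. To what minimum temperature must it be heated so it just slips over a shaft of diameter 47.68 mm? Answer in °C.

T = 328 °C

Required Δd = 47.68 − 47.43 = 0.25 mm
Δd = αd₀ΔT ⇒ ΔT = Δd/(αd₀) = 0.25 / (17.2×10⁻⁶ × 47.43) = 306.45 K
T_min = 21.8 + 306.45 = 328.25 °C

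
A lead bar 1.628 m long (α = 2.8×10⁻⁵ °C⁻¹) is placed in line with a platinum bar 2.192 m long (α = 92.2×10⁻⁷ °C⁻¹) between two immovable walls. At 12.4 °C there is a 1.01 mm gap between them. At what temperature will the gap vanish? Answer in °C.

T = 27.8 °C

Gap closes when ΔL₁ + ΔL₂ = 1.01 mm = 1.01×10⁻³ m
(α₁L₁ + α₂L₂)ΔT = g
α₁L₁ + α₂L₂ = 2.8×10⁻⁵×1.628 + 92.2×10⁻⁷×2.192 = 6.579424×10⁻⁵ m/K
ΔT = 1.01×10⁻³ / 6.579424×10⁻⁵ = 15.351 K
T = 12.4 + 15.351 = 27.751 °C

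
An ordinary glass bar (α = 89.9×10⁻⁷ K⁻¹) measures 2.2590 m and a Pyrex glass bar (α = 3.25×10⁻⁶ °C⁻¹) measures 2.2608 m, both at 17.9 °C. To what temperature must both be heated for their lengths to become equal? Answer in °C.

L₁(1 + α₁ΔT) = L₂(1 + α₂ΔT) ⇒ ΔT = (L₂ − L₁)/(α₁L₁ − α₂L₂)
L₂ − L₁ = 2.2608 − 2.2590 = 1.80×10⁻³ m
α₁L₁ − α₂L₂ = 89.9×10⁻⁷×2.2590 − 3.25×10⁻⁶×2.2608 = 1.296081×10⁻⁵ m/K
ΔT = 1.80×10⁻³ / 1.296081×10⁻⁵ = 138.880 K
T = 17.9 + 138.880 = 156.780 °C

T = 156.8 °C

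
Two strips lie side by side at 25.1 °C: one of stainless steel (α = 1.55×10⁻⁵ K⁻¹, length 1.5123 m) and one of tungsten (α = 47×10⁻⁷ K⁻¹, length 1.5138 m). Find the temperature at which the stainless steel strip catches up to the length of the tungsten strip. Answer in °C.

T = 117.0 °C

Equal length when α₁L₁ΔT − α₂L₂ΔT = L₂ − L₁ = 1.50×10⁻³ m
α₁L₁ = 2.344065×10⁻⁵, α₂L₂ = 7.11486×10⁻⁶ → Δ(αL) = 1.632579×10⁻⁵ m/K
ΔT = 1.50×10⁻³ / 1.632579×10⁻⁵ = 91.879 K, so T = 25.1 + 91.879 = 116.979 °C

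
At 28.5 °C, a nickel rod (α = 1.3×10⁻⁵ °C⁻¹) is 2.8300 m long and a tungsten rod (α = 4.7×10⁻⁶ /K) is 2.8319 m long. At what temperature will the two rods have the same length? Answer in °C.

L₁(1 + α₁ΔT) = L₂(1 + α₂ΔT) ⇒ ΔT = (L₂ − L₁)/(α₁L₁ − α₂L₂)
L₂ − L₁ = 2.8319 − 2.8300 = 1.90×10⁻³ m
α₁L₁ − α₂L₂ = 1.3×10⁻⁵×2.8300 − 4.7×10⁻⁶×2.8319 = 2.348007×10⁻⁵ m/K
ΔT = 1.90×10⁻³ / 2.348007×10⁻⁵ = 80.920 K
T = 28.5 + 80.920 = 109.420 °C

T = 109.4 °C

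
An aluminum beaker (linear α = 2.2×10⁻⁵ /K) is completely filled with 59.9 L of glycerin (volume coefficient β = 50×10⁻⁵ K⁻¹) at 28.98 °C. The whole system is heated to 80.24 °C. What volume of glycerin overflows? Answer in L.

1.33 L

The beaker also expands: β_container ≈ 3α = 6.6×10⁻⁵ /K
Net overflow = V₀(β_liq − 3α_cont)ΔT
β − 3α = 5.00×10⁻⁴ − 6.6×10⁻⁵ = 4.34×10⁻⁴ /K; ΔT = 51.26 K
ΔV = 59.9 × 4.34×10⁻⁴ × 51.26 = 1.33 L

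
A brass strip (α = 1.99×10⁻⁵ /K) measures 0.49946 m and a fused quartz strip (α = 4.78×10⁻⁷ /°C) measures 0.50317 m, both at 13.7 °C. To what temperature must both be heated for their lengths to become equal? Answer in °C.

T = 396.2 °C

Equal length when α₁L₁ΔT − α₂L₂ΔT = L₂ − L₁ = 3.71×10⁻³ m
α₁L₁ = 9.939254×10⁻⁶, α₂L₂ = 2.4051526×10⁻⁷ → Δ(αL) = 9.69873874×10⁻⁶ m/K
ΔT = 3.71×10⁻³ / 9.69873874×10⁻⁶ = 382.524 K, so T = 13.7 + 382.524 = 396.224 °C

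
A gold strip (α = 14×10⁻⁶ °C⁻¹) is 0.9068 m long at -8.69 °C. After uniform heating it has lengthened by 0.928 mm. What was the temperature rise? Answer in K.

ΔT = 73.1 K

ΔL = αL₀ΔT ⇒ ΔT = ΔL / (αL₀)
ΔT = 0.928×10⁻³ m / (14×10⁻⁶ × 0.9068 m) = 73.098 K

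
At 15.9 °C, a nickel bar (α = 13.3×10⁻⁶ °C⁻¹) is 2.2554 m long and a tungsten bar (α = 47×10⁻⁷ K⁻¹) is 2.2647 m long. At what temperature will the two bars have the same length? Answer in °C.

Equal length when α₁L₁ΔT − α₂L₂ΔT = L₂ − L₁ = 9.30×10⁻³ m
α₁L₁ = 2.999682×10⁻⁵, α₂L₂ = 1.064409×10⁻⁵ → Δ(αL) = 1.935273×10⁻⁵ m/K
ΔT = 9.30×10⁻³ / 1.935273×10⁻⁵ = 480.552 K, so T = 15.9 + 480.552 = 496.452 °C

T = 496.5 °C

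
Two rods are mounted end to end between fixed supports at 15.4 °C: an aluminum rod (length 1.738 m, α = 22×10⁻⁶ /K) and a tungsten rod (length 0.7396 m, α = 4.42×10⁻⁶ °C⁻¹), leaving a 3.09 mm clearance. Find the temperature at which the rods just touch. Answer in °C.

Gap closes when ΔL₁ + ΔL₂ = 3.09 mm = 3.09×10⁻³ m
(α₁L₁ + α₂L₂)ΔT = g
α₁L₁ + α₂L₂ = 22×10⁻⁶×1.738 + 4.42×10⁻⁶×0.7396 = 4.1505032×10⁻⁵ m/K
ΔT = 3.09×10⁻³ / 4.1505032×10⁻⁵ = 74.449 K
T = 15.4 + 74.449 = 89.849 °C

T = 89.8 °C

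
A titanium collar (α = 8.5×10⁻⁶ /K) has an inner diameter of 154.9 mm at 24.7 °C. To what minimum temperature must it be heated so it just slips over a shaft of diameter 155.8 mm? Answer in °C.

T = 708 °C

Required Δd = 155.8 − 154.9 = 0.9 mm
Δd = αd₀ΔT ⇒ ΔT = Δd/(αd₀) = 0.9 / (8.5×10⁻⁶ × 154.9) = 683.55 K
T_min = 24.7 + 683.55 = 708.25 °C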